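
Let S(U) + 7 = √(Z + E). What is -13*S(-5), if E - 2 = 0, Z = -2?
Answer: 91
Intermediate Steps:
E = 2 (E = 2 + 0 = 2)
S(U) = -7 (S(U) = -7 + √(-2 + 2) = -7 + √0 = -7 + 0 = -7)
-13*S(-5) = -13*(-7) = 91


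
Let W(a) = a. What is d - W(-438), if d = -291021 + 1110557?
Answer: 819974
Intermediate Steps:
d = 819536
d - W(-438) = 819536 - 1*(-438) = 819536 + 438 = 819974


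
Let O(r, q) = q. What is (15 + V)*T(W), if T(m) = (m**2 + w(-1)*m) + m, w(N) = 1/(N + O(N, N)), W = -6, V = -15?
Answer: 0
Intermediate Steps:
w(N) = 1/(2*N) (w(N) = 1/(N + N) = 1/(2*N))
T(m) = m**2 + m/2 (T(m) = (m**2 + ((1/2)/(-1))*m) + m = (m**2 + ((1/2)*(-1))*m) + m = (m**2 - m/2) + m = m**2 + m/2)
(15 + V)*T(W) = (15 - 15)*(-6*(1/2 - 6)) = 0*(-6*(-11/2)) = 0*33 = 0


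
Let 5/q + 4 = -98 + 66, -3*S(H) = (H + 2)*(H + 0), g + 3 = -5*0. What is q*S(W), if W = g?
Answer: 5/36 ≈ 0.13889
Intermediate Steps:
g = -3 (g = -3 - 5*0 = -3 + 0 = -3)
W = -3
S(H) = -H*(2 + H)/3 (S(H) = -(H + 2)*(H + 0)/3 = -(2 + H)*H/3 = -H*(2 + H)/3)
q = -5/36 (q = 5/(-4 + (-98 + 66)) = 5/(-4 - 32) = 5/(-36) = 5*(-1/36) = -5/36 ≈ -0.13889)
q*S(W) = -(-5)*(-3)*(2 - 3)/108 = -(-5)*(-3)*(-1)/108 = -5/36*(-1) = 5/36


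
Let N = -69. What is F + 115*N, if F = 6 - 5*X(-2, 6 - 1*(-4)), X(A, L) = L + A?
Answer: -7969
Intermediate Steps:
X(A, L) = A + L
F = -34 (F = 6 - 5*(-2 + (6 - 1*(-4))) = 6 - 5*(-2 + (6 + 4)) = 6 - 5*(-2 + 10) = 6 - 5*8 = 6 - 40 = -34)
F + 115*N = -34 + 115*(-69) = -34 - 7935 = -7969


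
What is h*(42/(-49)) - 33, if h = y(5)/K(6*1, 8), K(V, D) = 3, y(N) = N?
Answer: -241/7 ≈ -34.429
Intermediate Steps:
h = 5/3 ≈ 1.6667
h*(42/(-49)) - 33 = 5*(42/(-49))/3 - 33 = 5*(42*(-1/49))/3 - 33 = (5/3)*(-6/7) - 33 = -10/7 - 33 = -241/7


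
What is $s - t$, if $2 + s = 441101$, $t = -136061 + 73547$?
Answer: $503613$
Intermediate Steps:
$t = -62514$
$s = 441099$ ($s = -2 + 441101 = 441099$)
$s - t = 441099 - -62514 = 441099 + 62514 = 503613$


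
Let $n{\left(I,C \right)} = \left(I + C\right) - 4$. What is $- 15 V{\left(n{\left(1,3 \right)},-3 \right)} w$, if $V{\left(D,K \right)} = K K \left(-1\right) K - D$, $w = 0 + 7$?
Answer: $-2835$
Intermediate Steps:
$w = 7$
$n{\left(I,C \right)} = -4 + C + I$ ($n{\left(I,C \right)} = \left(C + I\right) - 4 = -4 + C + I$)
$V{\left(D,K \right)} = - D - K^{3}$ ($V{\left(D,K \right)} = K^{2} \left(-1\right) K - D = - K^{2} K - D = - K^{3} - D = - D - K^{3}$)
$- 15 V{\left(n{\left(1,3 \right)},-3 \right)} w = - 15 \left(- (-4 + 3 + 1) - \left(-3\right)^{3}\right) 7 = - 15 \left(\left(-1\right) 0 - -27\right) 7 = - 15 \left(0 + 27\right) 7 = \left(-15\right) 27 \cdot 7 = \left(-405\right) 7 = -2835$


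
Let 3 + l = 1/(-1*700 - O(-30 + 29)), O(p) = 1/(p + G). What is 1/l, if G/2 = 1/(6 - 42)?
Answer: -13282/39865 ≈ -0.33317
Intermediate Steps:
G = -1/18 (G = 2/(6 - 42) = 2/(-36) = 2*(-1/36) = -1/18 ≈ -0.055556)
O(p) = 1/(-1/18 + p) (O(p) = 1/(p - 1/18) = 1/(-1/18 + p))
l = -39865/13282 (l = -3 + 1/(-1*700 - 18/(-1 + 18*(-30 + 29))) = -3 + 1/(-700 - 18/(-1 + 18*(-1))) = -3 + 1/(-700 - 18/(-1 - 18)) = -3 + 1/(-700 - 18/(-19)) = -3 + 1/(-700 - 18*(-1)/19) = -3 + 1/(-700 - 1*(-18/19)) = -3 + 1/(-700 + 18/19) = -3 + 1/(-13282/19) = -3 - 19/13282 = -39865/13282 ≈ -3.0014)
1/l = 1/(-39865/13282) = -13282/39865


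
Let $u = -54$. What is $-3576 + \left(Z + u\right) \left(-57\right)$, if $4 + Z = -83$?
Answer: $4461$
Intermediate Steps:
$Z = -87$ ($Z = -4 - 83 = -87$)
$-3576 + \left(Z + u\right) \left(-57\right) = -3576 + \left(-87 - 54\right) \left(-57\right) = -3576 - -8037 = -3576 + 8037 = 4461$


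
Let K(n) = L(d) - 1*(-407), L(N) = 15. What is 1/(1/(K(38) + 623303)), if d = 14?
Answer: 623725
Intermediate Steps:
K(n) = 422 (K(n) = 15 - 1*(-407) = 15 + 407 = 422)
1/(1/(K(38) + 623303)) = 1/(1/(422 + 623303)) = 1/(1/623725) = 623725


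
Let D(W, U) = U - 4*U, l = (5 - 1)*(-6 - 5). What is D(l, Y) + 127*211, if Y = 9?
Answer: 26770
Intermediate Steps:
l = -44 (l = 4*(-11) = -44)
D(W, U) = -3*U
D(l, Y) + 127*211 = -3*9 + 127*211 = -27 + 26797 = 26770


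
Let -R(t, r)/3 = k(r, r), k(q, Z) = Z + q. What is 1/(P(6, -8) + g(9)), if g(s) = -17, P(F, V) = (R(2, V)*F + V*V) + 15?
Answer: 1/350 ≈ 0.0028571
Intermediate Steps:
R(t, r) = -6*r (R(t, r) = -3*(r + r) = -6*r)
P(F, V) = 15 + V² - 6*F*V (P(F, V) = ((-6*V)*F + V*V) + 15 = (-6*F*V + V²) + 15 = (V² - 6*F*V) + 15 = 15 + V² - 6*F*V)
1/(P(6, -8) + g(9)) = 1/((15 + (-8)² - 6*6*(-8)) - 17) = 1/((15 + 64 + 288) - 17) = 1/(367 - 17) = 1/350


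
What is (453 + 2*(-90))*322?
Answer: 87906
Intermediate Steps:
(453 + 2*(-90))*322 = (453 - 180)*322 = 273*322 = 87906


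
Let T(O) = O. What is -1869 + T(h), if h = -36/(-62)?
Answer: -57921/31 ≈ -1868.4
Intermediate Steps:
h = 18/31 (h = -36*(-1/62) = 18/31 ≈ 0.58065)
-1869 + T(h) = -1869 + 18/31 = -57921/31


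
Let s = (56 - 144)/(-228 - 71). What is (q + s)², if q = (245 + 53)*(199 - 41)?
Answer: 198195827865616/89401 ≈ 2.2169e+9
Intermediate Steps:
s = 88/299 (s = -88/(-299) = -88*(-1/299) = 88/299 ≈ 0.29431)
q = 47084 (q = 298*158 = 47084)
(q + s)² = (47084 + 88/299)² = (14078204/299)² = 198195827865616/89401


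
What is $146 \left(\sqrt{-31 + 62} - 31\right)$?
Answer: $-4526 + 146 \sqrt{31} \approx -3713.1$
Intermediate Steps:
$146 \left(\sqrt{-31 + 62} - 31\right) = 146 \left(\sqrt{31} - 31\right) = 146 \left(-31 + \sqrt{31}\right) = -4526 + 146 \sqrt{31}$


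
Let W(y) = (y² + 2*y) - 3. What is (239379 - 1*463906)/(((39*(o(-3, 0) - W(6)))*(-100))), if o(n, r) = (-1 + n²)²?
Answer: 224527/74100 ≈ 3.0301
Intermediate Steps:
W(y) = -3 + y² + 2*y
(239379 - 1*463906)/(((39*(o(-3, 0) - W(6)))*(-100))) = (239379 - 1*463906)/(((39*((-1 + (-3)²)² - (-3 + 6² + 2*6)))*(-100))) = (239379 - 463906)/(((39*((-1 + 9)² - (-3 + 36 + 12)))*(-100))) = -224527*(-1/(3900*(8² - 1*45))) = -224527*(-1/(3900*(64 - 45))) = -224527/((39*19)*(-100)) = -224527/(741*(-100)) = -224527/(-74100) = -224527*(-1/74100) = 224527/74100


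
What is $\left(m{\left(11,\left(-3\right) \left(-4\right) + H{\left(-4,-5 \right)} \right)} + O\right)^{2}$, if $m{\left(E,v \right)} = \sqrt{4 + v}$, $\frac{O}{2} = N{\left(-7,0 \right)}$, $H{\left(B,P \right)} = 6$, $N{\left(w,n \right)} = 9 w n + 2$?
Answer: $\left(4 + \sqrt{22}\right)^{2} \approx 75.523$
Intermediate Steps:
$N{\left(w,n \right)} = 2 + 9 n w$ ($N{\left(w,n \right)} = 9 n w + 2 = 2 + 9 n w$)
$O = 4$ ($O = 2 \left(2 + 9 \cdot 0 \left(-7\right)\right) = 2 \left(2 + 0\right) = 2 \cdot 2 = 4$)
$\left(m{\left(11,\left(-3\right) \left(-4\right) + H{\left(-4,-5 \right)} \right)} + O\right)^{2} = \left(\sqrt{4 + \left(\left(-3\right) \left(-4\right) + 6\right)} + 4\right)^{2} = \left(\sqrt{4 + \left(12 + 6\right)} + 4\right)^{2} = \left(\sqrt{4 + 18} + 4\right)^{2} = \left(\sqrt{22} + 4\right)^{2} = \left(4 + \sqrt{22}\right)^{2}$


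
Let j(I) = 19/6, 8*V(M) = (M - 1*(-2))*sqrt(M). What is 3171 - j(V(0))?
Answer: 19007/6 ≈ 3167.8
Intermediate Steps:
V(M) = sqrt(M)*(2 + M)/8 (V(M) = ((M - 1*(-2))*sqrt(M))/8 = ((M + 2)*sqrt(M))/8 = ((2 + M)*sqrt(M))/8 = (sqrt(M)*(2 + M))/8 = sqrt(M)*(2 + M)/8)
j(I) = 19/6 (j(I) = 19*(1/6) = 19/6)
3171 - j(V(0)) = 3171 - 1*19/6 = 3171 - 19/6 = 19007/6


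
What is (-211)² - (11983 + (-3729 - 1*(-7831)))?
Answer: 28436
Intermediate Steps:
(-211)² - (11983 + (-3729 - 1*(-7831))) = 44521 - (11983 + (-3729 + 7831)) = 44521 - (11983 + 4102) = 44521 - 1*16085 = 44521 - 16085 = 28436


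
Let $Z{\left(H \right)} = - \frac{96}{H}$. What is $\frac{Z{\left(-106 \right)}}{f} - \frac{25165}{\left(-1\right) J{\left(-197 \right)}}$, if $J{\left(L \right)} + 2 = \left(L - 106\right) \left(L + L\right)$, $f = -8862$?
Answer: $\frac{393797265}{1869037156} \approx 0.2107$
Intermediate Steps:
$J{\left(L \right)} = -2 + 2 L \left(-106 + L\right)$ ($J{\left(L \right)} = -2 + \left(L - 106\right) \left(L + L\right) = -2 + \left(-106 + L\right) 2 L = -2 + 2 L \left(-106 + L\right)$)
$\frac{Z{\left(-106 \right)}}{f} - \frac{25165}{\left(-1\right) J{\left(-197 \right)}} = \frac{\left(-96\right) \frac{1}{-106}}{-8862} - \frac{25165}{\left(-1\right) \left(-2 - -41764 + 2 \left(-197\right)^{2}\right)} = \left(-96\right) \left(- \frac{1}{106}\right) \left(- \frac{1}{8862}\right) - \frac{25165}{\left(-1\right) \left(-2 + 41764 + 2 \cdot 38809\right)} = \frac{48}{53} \left(- \frac{1}{8862}\right) - \frac{25165}{\left(-1\right) \left(-2 + 41764 + 77618\right)} = - \frac{8}{78281} - \frac{25165}{\left(-1\right) 119380} = - \frac{8}{78281} - \frac{25165}{-119380} = - \frac{8}{78281} - - \frac{5033}{23876} = - \frac{8}{78281} + \frac{5033}{23876} = \frac{393797265}{1869037156}$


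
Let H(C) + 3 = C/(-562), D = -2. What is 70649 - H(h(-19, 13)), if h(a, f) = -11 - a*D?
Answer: 39706375/562 ≈ 70652.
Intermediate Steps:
h(a, f) = -11 + 2*a (h(a, f) = -11 - a*(-2) = -11 - (-2)*a = -11 + 2*a)
H(C) = -3 - C/562 (H(C) = -3 + C/(-562) = -3 + C*(-1/562) = -3 - C/562)
70649 - H(h(-19, 13)) = 70649 - (-3 - (-11 + 2*(-19))/562) = 70649 - (-3 - (-11 - 38)/562) = 70649 - (-3 - 1/562*(-49)) = 70649 - (-3 + 49/562) = 70649 - 1*(-1637/562) = 70649 + 1637/562 = 39706375/562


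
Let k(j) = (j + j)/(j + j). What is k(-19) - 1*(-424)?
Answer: 425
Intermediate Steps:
k(j) = 1 (k(j) = (2*j)/((2*j)) = (2*j)*(1/(2*j)) = 1)
k(-19) - 1*(-424) = 1 - 1*(-424) = 1 + 424 = 425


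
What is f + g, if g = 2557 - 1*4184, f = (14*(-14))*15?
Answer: -4567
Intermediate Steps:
f = -2940 (f = -196*15 = -2940)
g = -1627 (g = 2557 - 4184 = -1627)
f + g = -2940 - 1627 = -4567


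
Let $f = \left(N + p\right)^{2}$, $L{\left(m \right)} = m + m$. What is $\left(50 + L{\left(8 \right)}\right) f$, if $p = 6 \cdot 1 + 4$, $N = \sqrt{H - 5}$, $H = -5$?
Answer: $5940 + 1320 i \sqrt{10} \approx 5940.0 + 4174.2 i$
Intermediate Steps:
$N = i \sqrt{10}$ ($N = \sqrt{-5 - 5} = \sqrt{-10} = i \sqrt{10} \approx 3.1623 i$)
$p = 10$ ($p = 6 + 4 = 10$)
$L{\left(m \right)} = 2 m$
$f = \left(10 + i \sqrt{10}\right)^{2}$ ($f = \left(i \sqrt{10} + 10\right)^{2} = \left(10 + i \sqrt{10}\right)^{2} \approx 90.0 + 63.246 i$)
$\left(50 + L{\left(8 \right)}\right) f = \left(50 + 2 \cdot 8\right) \left(10 + i \sqrt{10}\right)^{2} = \left(50 + 16\right) \left(10 + i \sqrt{10}\right)^{2} = 66 \left(10 + i \sqrt{10}\right)^{2}$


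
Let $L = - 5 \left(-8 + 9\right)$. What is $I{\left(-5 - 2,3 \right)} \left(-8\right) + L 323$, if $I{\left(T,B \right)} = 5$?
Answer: $-1655$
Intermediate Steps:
$L = -5$ ($L = \left(-5\right) 1 = -5$)
$I{\left(-5 - 2,3 \right)} \left(-8\right) + L 323 = 5 \left(-8\right) - 1615 = -40 - 1615 = -1655$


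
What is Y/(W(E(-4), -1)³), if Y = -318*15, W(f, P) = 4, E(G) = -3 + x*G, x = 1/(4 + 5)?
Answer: -2385/32 ≈ -74.531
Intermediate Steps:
x = ⅑ (x = 1/9 = ⅑ ≈ 0.11111)
E(G) = -3 + G/9
Y = -4770
Y/(W(E(-4), -1)³) = -4770/(4³) = -4770/64 = -4770*1/64 = -2385/32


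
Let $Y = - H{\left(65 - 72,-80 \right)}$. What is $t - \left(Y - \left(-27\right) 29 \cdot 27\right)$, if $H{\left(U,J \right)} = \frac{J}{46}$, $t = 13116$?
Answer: $- \frac{184615}{23} \approx -8026.7$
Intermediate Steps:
$H{\left(U,J \right)} = \frac{J}{46}$ ($H{\left(U,J \right)} = J \frac{1}{46} = \frac{J}{46}$)
$Y = \frac{40}{23}$ ($Y = - \frac{-80}{46} = \left(-1\right) \left(- \frac{40}{23}\right) = \frac{40}{23} \approx 1.7391$)
$t - \left(Y - \left(-27\right) 29 \cdot 27\right) = 13116 - \left(\frac{40}{23} - \left(-27\right) 29 \cdot 27\right) = 13116 - \left(\frac{40}{23} - \left(-783\right) 27\right) = 13116 - \left(\frac{40}{23} - -21141\right) = 13116 - \left(\frac{40}{23} + 21141\right) = 13116 - \frac{486283}{23} = - \frac{184615}{23}$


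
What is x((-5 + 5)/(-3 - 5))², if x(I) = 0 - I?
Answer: 0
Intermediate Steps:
x(I) = -I
x((-5 + 5)/(-3 - 5))² = (-(-5 + 5)/(-3 - 5))² = (-0/(-8))² = (-0*(-1)/8)² = (-1*0)² = 0² = 0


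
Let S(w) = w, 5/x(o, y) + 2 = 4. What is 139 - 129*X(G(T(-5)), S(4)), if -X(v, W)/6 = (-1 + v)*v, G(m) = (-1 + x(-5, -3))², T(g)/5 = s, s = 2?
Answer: 18527/8 ≈ 2315.9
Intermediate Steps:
x(o, y) = 5/2 (x(o, y) = 5/(-2 + 4) = 5/2)
T(g) = 10 (T(g) = 5*2 = 10)
G(m) = 9/4 (G(m) = (-1 + 5/2)² = (3/2)² = 9/4)
X(v, W) = -6*v*(-1 + v) (X(v, W) = -6*(-1 + v)*v = -6*v*(-1 + v))
139 - 129*X(G(T(-5)), S(4)) = 139 - 774*9*(1 - 1*9/4)/4 = 139 - 774*9*(1 - 9/4)/4 = 139 - 774*9*(-5)/(4*4) = 139 - 129*(-135/8) = 139 + 17415/8 = 18527/8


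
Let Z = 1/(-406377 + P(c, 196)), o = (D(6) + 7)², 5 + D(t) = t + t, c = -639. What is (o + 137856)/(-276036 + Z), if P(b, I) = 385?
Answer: -56048007584/112068407713 ≈ -0.50012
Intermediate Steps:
D(t) = -5 + 2*t (D(t) = -5 + (t + t) = -5 + 2*t)
o = 196 (o = ((-5 + 2*6) + 7)² = ((-5 + 12) + 7)² = (7 + 7)² = 14² = 196)
Z = -1/405992 (Z = 1/(-406377 + 385) = 1/(-405992) = -1/405992 ≈ -2.4631e-6)
(o + 137856)/(-276036 + Z) = (196 + 137856)/(-276036 - 1/405992) = 138052/(-112068407713/405992) = 138052*(-405992/112068407713) = -56048007584/112068407713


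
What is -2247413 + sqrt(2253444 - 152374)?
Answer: -2247413 + sqrt(2101070) ≈ -2.2460e+6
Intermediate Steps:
-2247413 + sqrt(2253444 - 152374) = -2247413 + sqrt(2101070)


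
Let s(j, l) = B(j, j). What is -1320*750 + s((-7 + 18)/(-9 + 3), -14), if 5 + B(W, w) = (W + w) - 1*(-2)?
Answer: -2970020/3 ≈ -9.9001e+5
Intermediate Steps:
B(W, w) = -3 + W + w (B(W, w) = -5 + ((W + w) - 1*(-2)) = -5 + ((W + w) + 2) = -5 + (2 + W + w) = -3 + W + w)
s(j, l) = -3 + 2*j (s(j, l) = -3 + j + j = -3 + 2*j)
-1320*750 + s((-7 + 18)/(-9 + 3), -14) = -1320*750 + (-3 + 2*((-7 + 18)/(-9 + 3))) = -990000 + (-3 + 2*(11/(-6))) = -990000 + (-3 + 2*(11*(-1/6))) = -990000 + (-3 + 2*(-11/6)) = -990000 + (-3 - 11/3) = -990000 - 20/3 = -2970020/3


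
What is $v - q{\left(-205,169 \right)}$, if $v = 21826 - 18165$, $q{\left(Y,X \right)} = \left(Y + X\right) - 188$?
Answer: $3885$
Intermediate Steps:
$q{\left(Y,X \right)} = -188 + X + Y$ ($q{\left(Y,X \right)} = \left(X + Y\right) - 188 = -188 + X + Y$)
$v = 3661$ ($v = 21826 - 18165 = 3661$)
$v - q{\left(-205,169 \right)} = 3661 - \left(-188 + 169 - 205\right) = 3661 - -224 = 3661 + 224 = 3885$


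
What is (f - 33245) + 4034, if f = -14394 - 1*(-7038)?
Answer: -36567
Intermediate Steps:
f = -7356 (f = -14394 + 7038 = -7356)
(f - 33245) + 4034 = (-7356 - 33245) + 4034 = -40601 + 4034 = -36567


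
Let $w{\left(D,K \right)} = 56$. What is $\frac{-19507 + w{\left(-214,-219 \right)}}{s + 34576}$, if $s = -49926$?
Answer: $\frac{19451}{15350} \approx 1.2672$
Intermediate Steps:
$\frac{-19507 + w{\left(-214,-219 \right)}}{s + 34576} = \frac{-19507 + 56}{-49926 + 34576} = - \frac{19451}{-15350} = \left(-19451\right) \left(- \frac{1}{15350}\right) = \frac{19451}{15350}$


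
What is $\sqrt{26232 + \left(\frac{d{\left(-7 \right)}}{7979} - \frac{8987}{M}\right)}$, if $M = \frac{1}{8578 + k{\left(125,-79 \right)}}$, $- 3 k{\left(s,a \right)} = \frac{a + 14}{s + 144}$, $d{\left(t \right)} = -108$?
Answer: $\frac{i \sqrt{3195222146168885839239}}{6439053} \approx 8778.7 i$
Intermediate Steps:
$k{\left(s,a \right)} = - \frac{14 + a}{3 \left(144 + s\right)}$ ($k{\left(s,a \right)} = - \frac{\left(a + 14\right) \frac{1}{s + 144}}{3} = - \frac{\left(14 + a\right) \frac{1}{144 + s}}{3} = - \frac{\frac{1}{144 + s} \left(14 + a\right)}{3} = - \frac{14 + a}{3 \left(144 + s\right)}$)
$M = \frac{807}{6922511}$ ($M = \frac{1}{8578 + \frac{-14 - -79}{3 \left(144 + 125\right)}} = \frac{1}{8578 + \frac{-14 + 79}{3 \cdot 269}} = \frac{1}{8578 + \frac{1}{3} \cdot \frac{1}{269} \cdot 65} = \frac{1}{8578 + \frac{65}{807}} = \frac{1}{\frac{6922511}{807}} = \frac{807}{6922511} \approx 0.00011658$)
$\sqrt{26232 + \left(\frac{d{\left(-7 \right)}}{7979} - \frac{8987}{M}\right)} = \sqrt{26232 - \left(\frac{108}{7979} + \frac{62212606357}{807}\right)} = \sqrt{26232 - \frac{496394386209659}{6439053}} = \sqrt{- \frac{496225476971363}{6439053}} = \frac{i \sqrt{3195222146168885839239}}{6439053}$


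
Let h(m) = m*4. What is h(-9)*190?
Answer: -6840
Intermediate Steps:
h(m) = 4*m
h(-9)*190 = (4*(-9))*190 = -36*190 = -6840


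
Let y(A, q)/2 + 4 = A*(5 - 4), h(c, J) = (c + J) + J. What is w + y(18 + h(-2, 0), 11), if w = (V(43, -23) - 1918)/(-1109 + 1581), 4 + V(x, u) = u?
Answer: 9383/472 ≈ 19.879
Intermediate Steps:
V(x, u) = -4 + u
h(c, J) = c + 2*J (h(c, J) = (J + c) + J = c + 2*J)
y(A, q) = -8 + 2*A (y(A, q) = -8 + 2*(A*(5 - 4)) = -8 + 2*(A*1) = -8 + 2*A)
w = -1945/472 (w = ((-4 - 23) - 1918)/(-1109 + 1581) = (-27 - 1918)/472 = -1945*1/472 = -1945/472 ≈ -4.1208)
w + y(18 + h(-2, 0), 11) = -1945/472 + (-8 + 2*(18 + (-2 + 2*0))) = -1945/472 + (-8 + 2*(18 + (-2 + 0))) = -1945/472 + (-8 + 2*(18 - 2)) = -1945/472 + (-8 + 2*16) = -1945/472 + (-8 + 32) = -1945/472 + 24 = 9383/472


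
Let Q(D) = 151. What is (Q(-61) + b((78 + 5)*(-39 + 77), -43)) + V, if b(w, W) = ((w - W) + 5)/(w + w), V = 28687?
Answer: 90956653/3154 ≈ 28839.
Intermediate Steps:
b(w, W) = (5 + w - W)/(2*w) (b(w, W) = (5 + w - W)/((2*w)) = (5 + w - W)*(1/(2*w)) = (5 + w - W)/(2*w))
(Q(-61) + b((78 + 5)*(-39 + 77), -43)) + V = (151 + (5 + (78 + 5)*(-39 + 77) - 1*(-43))/(2*(((78 + 5)*(-39 + 77))))) + 28687 = (151 + (5 + 83*38 + 43)/(2*((83*38)))) + 28687 = (151 + (½)*(5 + 3154 + 43)/3154) + 28687 = (151 + (½)*(1/3154)*3202) + 28687 = (151 + 1601/3154) + 28687 = 477855/3154 + 28687 = 90956653/3154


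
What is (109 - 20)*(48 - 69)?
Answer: -1869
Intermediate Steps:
(109 - 20)*(48 - 69) = 89*(-21) = -1869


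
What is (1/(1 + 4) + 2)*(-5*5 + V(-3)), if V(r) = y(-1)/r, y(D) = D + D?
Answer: -803/15 ≈ -53.533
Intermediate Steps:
y(D) = 2*D
V(r) = -2/r (V(r) = (2*(-1))/r = -2/r)
(1/(1 + 4) + 2)*(-5*5 + V(-3)) = (1/(1 + 4) + 2)*(-5*5 - 2/(-3)) = (1/5 + 2)*(-25 - 2*(-1/3)) = (1/5 + 2)*(-25 + 2/3) = (11/5)*(-73/3) = -803/15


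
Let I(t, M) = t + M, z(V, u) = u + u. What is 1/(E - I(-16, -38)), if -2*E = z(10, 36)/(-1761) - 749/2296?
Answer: 385072/20864569 ≈ 0.018456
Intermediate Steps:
z(V, u) = 2*u
I(t, M) = M + t
E = 70681/385072 (E = -((2*36)/(-1761) - 749/2296)/2 = -(72*(-1/1761) - 749*1/2296)/2 = -(-24/587 - 107/328)/2 = -1/2*(-70681/192536) = 70681/385072 ≈ 0.18355)
1/(E - I(-16, -38)) = 1/(70681/385072 - (-38 - 16)) = 1/(70681/385072 - 1*(-54)) = 1/(70681/385072 + 54) = 1/(20864569/385072) = 385072/20864569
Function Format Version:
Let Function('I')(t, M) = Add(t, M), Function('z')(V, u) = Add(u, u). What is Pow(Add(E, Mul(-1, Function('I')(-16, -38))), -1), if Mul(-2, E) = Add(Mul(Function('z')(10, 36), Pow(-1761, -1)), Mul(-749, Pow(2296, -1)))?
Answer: Rational(385072, 20864569) ≈ 0.018456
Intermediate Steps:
Function('z')(V, u) = Mul(2, u)
Function('I')(t, M) = Add(M, t)
E = Rational(70681, 385072) (E = Mul(Rational(-1, 2), Add(Mul(Mul(2, 36), Pow(-1761, -1)), Mul(-749, Pow(2296, -1)))) = Mul(Rational(-1, 2), Add(Mul(72, Rational(-1, 1761)), Mul(-749, Rational(1, 2296)))) = Mul(Rational(-1, 2), Add(Rational(-24, 587), Rational(-107, 328))) = Mul(Rational(-1, 2), Rational(-70681, 192536)) = Rational(70681, 385072) ≈ 0.18355)
Pow(Add(E, Mul(-1, Function('I')(-16, -38))), -1) = Pow(Add(Rational(70681, 385072), Mul(-1, Add(-38, -16))), -1) = Pow(Add(Rational(70681, 385072), Mul(-1, -54)), -1) = Pow(Add(Rational(70681, 385072), 54), -1) = Pow(Rational(20864569, 385072), -1) = Rational(385072, 20864569)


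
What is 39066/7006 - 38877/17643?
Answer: 69478196/20601143 ≈ 3.3725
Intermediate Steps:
39066/7006 - 38877/17643 = 39066*(1/7006) - 38877*1/17643 = 19533/3503 - 12959/5881 = 69478196/20601143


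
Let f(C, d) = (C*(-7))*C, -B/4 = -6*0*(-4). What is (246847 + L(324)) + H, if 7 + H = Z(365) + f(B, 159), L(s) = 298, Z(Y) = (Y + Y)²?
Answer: 780038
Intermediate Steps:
B = 0 (B = -4*(-6*0)*(-4) = -0*(-4) = -4*0 = 0)
Z(Y) = 4*Y² (Z(Y) = (2*Y)² = 4*Y²)
f(C, d) = -7*C² (f(C, d) = (-7*C)*C = -7*C²)
H = 532893 (H = -7 + (4*365² - 7*0²) = -7 + (4*133225 - 7*0) = -7 + (532900 + 0) = -7 + 532900 = 532893)
(246847 + L(324)) + H = (246847 + 298) + 532893 = 247145 + 532893 = 780038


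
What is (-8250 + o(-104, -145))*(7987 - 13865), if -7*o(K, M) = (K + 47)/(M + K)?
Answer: 28174835182/581 ≈ 4.8494e+7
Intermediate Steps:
o(K, M) = -(47 + K)/(7*(K + M)) (o(K, M) = -(K + 47)/(7*(M + K)) = -(47 + K)/(7*(K + M)))
(-8250 + o(-104, -145))*(7987 - 13865) = (-8250 + (-47 - 1*(-104))/(7*(-104 - 145)))*(7987 - 13865) = (-8250 + (1/7)*(-47 + 104)/(-249))*(-5878) = (-8250 + (1/7)*(-1/249)*57)*(-5878) = (-8250 - 19/581)*(-5878) = -4793269/581*(-5878) = 28174835182/581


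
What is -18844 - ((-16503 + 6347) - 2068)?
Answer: -6620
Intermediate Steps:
-18844 - ((-16503 + 6347) - 2068) = -18844 - (-10156 - 2068) = -18844 - 1*(-12224) = -18844 + 12224 = -6620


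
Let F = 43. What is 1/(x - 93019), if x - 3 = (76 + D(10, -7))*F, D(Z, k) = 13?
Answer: -1/89189 ≈ -1.1212e-5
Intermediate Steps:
x = 3830 (x = 3 + (76 + 13)*43 = 3 + 89*43 = 3 + 3827 = 3830)
1/(x - 93019) = 1/(3830 - 93019) = 1/(-89189) = -1/89189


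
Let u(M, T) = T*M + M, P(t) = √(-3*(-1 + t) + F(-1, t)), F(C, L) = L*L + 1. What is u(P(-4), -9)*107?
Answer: -3424*√2 ≈ -4842.3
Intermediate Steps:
F(C, L) = 1 + L² (F(C, L) = L² + 1 = 1 + L²)
P(t) = √(4 + t² - 3*t) (P(t) = √(-3*(-1 + t) + (1 + t²)) = √((3 - 3*t) + (1 + t²)) = √(4 + t² - 3*t))
u(M, T) = M + M*T (u(M, T) = M*T + M = M + M*T)
u(P(-4), -9)*107 = (√(4 + (-4)² - 3*(-4))*(1 - 9))*107 = (√(4 + 16 + 12)*(-8))*107 = (√32*(-8))*107 = ((4*√2)*(-8))*107 = -32*√2*107 = -3424*√2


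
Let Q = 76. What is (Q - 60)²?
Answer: 256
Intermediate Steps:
(Q - 60)² = (76 - 60)² = 16² = 256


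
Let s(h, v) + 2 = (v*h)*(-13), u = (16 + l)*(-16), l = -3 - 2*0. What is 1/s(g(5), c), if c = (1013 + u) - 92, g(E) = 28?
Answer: -1/259534 ≈ -3.8531e-6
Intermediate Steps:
l = -3 (l = -3 + 0 = -3)
u = -208 (u = (16 - 3)*(-16) = 13*(-16) = -208)
c = 713 (c = (1013 - 208) - 92 = 805 - 92 = 713)
s(h, v) = -2 - 13*h*v (s(h, v) = -2 + (v*h)*(-13) = -2 + (h*v)*(-13) = -2 - 13*h*v)
1/s(g(5), c) = 1/(-2 - 13*28*713) = 1/(-2 - 259532) = 1/(-259534) = -1/259534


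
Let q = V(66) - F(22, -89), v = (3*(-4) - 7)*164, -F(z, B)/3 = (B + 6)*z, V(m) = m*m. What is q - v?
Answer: 1994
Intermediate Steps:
V(m) = m²
F(z, B) = -3*z*(6 + B) (F(z, B) = -3*(B + 6)*z = -3*(6 + B)*z = -3*z*(6 + B))
v = -3116 (v = (-12 - 7)*164 = -19*164 = -3116)
q = -1122 (q = 66² - (-3)*22*(6 - 89) = 4356 - (-3)*22*(-83) = 4356 - 1*5478 = 4356 - 5478 = -1122)
q - v = -1122 - 1*(-3116) = -1122 + 3116 = 1994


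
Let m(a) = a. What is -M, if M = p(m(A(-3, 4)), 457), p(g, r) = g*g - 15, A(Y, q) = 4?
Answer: -1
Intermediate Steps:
p(g, r) = -15 + g**2 (p(g, r) = g**2 - 15 = -15 + g**2)
M = 1 (M = -15 + 4**2 = -15 + 16 = 1)
-M = -1*1 = -1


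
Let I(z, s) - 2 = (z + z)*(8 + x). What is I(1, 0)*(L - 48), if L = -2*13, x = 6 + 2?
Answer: -2516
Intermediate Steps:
x = 8
I(z, s) = 2 + 32*z (I(z, s) = 2 + (z + z)*(8 + 8) = 2 + (2*z)*16 = 2 + 32*z)
L = -26
I(1, 0)*(L - 48) = (2 + 32*1)*(-26 - 48) = (2 + 32)*(-74) = 34*(-74) = -2516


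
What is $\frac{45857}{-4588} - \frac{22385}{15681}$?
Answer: $- \frac{821785997}{71944428} \approx -11.423$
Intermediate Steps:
$\frac{45857}{-4588} - \frac{22385}{15681} = 45857 \left(- \frac{1}{4588}\right) - \frac{22385}{15681} = - \frac{45857}{4588} - \frac{22385}{15681} = - \frac{821785997}{71944428}$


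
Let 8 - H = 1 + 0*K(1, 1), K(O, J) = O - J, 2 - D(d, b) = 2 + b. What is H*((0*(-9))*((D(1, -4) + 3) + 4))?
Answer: 0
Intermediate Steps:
D(d, b) = -b (D(d, b) = 2 - (2 + b) = 2 + (-2 - b) = -b)
H = 7 (H = 8 - (1 + 0*(1 - 1*1)) = 8 - (1 + 0*(1 - 1)) = 8 - (1 + 0*0) = 8 - (1 + 0) = 8 - 1*1 = 8 - 1 = 7)
H*((0*(-9))*((D(1, -4) + 3) + 4)) = 7*((0*(-9))*((-1*(-4) + 3) + 4)) = 7*(0*((4 + 3) + 4)) = 7*(0*(7 + 4)) = 7*(0*11) = 7*0 = 0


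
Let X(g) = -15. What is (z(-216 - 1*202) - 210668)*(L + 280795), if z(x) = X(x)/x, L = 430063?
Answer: -31298796595661/209 ≈ -1.4976e+11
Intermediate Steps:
z(x) = -15/x
(z(-216 - 1*202) - 210668)*(L + 280795) = (-15/(-216 - 1*202) - 210668)*(430063 + 280795) = (-15/(-216 - 202) - 210668)*710858 = (-15/(-418) - 210668)*710858 = (-15*(-1/418) - 210668)*710858 = (15/418 - 210668)*710858 = -88059209/418*710858 = -31298796595661/209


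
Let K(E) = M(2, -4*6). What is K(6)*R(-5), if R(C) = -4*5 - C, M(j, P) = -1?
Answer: 15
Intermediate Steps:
K(E) = -1
R(C) = -20 - C
K(6)*R(-5) = -(-20 - 1*(-5)) = -(-20 + 5) = -1*(-15) = 15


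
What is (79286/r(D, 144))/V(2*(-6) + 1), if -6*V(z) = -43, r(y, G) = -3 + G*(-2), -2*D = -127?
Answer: -158572/4171 ≈ -38.018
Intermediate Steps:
D = 127/2 (D = -1/2*(-127) = 127/2 ≈ 63.500)
r(y, G) = -3 - 2*G
V(z) = 43/6 (V(z) = -1/6*(-43) = 43/6)
(79286/r(D, 144))/V(2*(-6) + 1) = (79286/(-3 - 2*144))/(43/6) = (79286/(-3 - 288))*(6/43) = (79286/(-291))*(6/43) = (79286*(-1/291))*(6/43) = -79286/291*6/43 = -158572/4171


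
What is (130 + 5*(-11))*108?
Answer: 8100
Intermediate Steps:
(130 + 5*(-11))*108 = (130 - 55)*108 = 75*108 = 8100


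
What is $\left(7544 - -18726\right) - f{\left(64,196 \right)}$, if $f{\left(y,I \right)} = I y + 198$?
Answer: $13528$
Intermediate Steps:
$f{\left(y,I \right)} = 198 + I y$
$\left(7544 - -18726\right) - f{\left(64,196 \right)} = \left(7544 - -18726\right) - \left(198 + 196 \cdot 64\right) = \left(7544 + 18726\right) - \left(198 + 12544\right) = 26270 - 12742 = 13528$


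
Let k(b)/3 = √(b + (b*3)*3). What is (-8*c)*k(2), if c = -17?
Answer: 816*√5 ≈ 1824.6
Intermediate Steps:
k(b) = 3*√10*√b (k(b) = 3*√(b + (b*3)*3) = 3*√(b + (3*b)*3) = 3*√(b + 9*b) = 3*√(10*b) = 3*(√10*√b) = 3*√10*√b)
(-8*c)*k(2) = (-8*(-17))*(3*√10*√2) = 136*(6*√5) = 816*√5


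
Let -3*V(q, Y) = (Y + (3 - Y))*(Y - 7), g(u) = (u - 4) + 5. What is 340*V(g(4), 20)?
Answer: -4420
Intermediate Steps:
g(u) = 1 + u (g(u) = (-4 + u) + 5 = 1 + u)
V(q, Y) = 7 - Y (V(q, Y) = -(Y + (3 - Y))*(Y - 7)/3 = -(-7 + Y) = -(-21 + 3*Y)/3 = 7 - Y)
340*V(g(4), 20) = 340*(7 - 1*20) = 340*(7 - 20) = 340*(-13) = -4420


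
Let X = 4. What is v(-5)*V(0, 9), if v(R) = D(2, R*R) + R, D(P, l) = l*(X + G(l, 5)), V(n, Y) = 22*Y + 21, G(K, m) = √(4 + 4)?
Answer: 20805 + 10950*√2 ≈ 36291.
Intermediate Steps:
G(K, m) = 2*√2 (G(K, m) = √8 = 2*√2)
V(n, Y) = 21 + 22*Y
D(P, l) = l*(4 + 2*√2)
v(R) = R + 2*R²*(2 + √2) (v(R) = 2*(R*R)*(2 + √2) + R = 2*R²*(2 + √2) + R = R + 2*R²*(2 + √2))
v(-5)*V(0, 9) = (-5*(1 + 2*(-5)*(2 + √2)))*(21 + 22*9) = (-5*(1 + (-20 - 10*√2)))*(21 + 198) = -5*(-19 - 10*√2)*219 = (95 + 50*√2)*219 = 20805 + 10950*√2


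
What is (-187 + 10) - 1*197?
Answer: -374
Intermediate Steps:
(-187 + 10) - 1*197 = -177 - 197 = -374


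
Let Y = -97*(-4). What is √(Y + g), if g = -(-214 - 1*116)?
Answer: √718 ≈ 26.796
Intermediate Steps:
g = 330 (g = -(-214 - 116) = -1*(-330) = 330)
Y = 388
√(Y + g) = √(388 + 330) = √718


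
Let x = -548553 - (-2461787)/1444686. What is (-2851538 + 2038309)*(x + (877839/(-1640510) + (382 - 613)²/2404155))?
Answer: 42363718018494920272252462264/94964997206117805 ≈ 4.4610e+11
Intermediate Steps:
x = -792484377571/1444686 (x = -548553 - (-2461787)/1444686 = -548553 - 1*(-2461787/1444686) = -548553 + 2461787/1444686 = -792484377571/1444686 ≈ -5.4855e+5)
(-2851538 + 2038309)*(x + (877839/(-1640510) + (382 - 613)²/2404155)) = (-2851538 + 2038309)*(-792484377571/1444686 + (877839/(-1640510) + (382 - 613)²/2404155)) = -813229*(-792484377571/1444686 + (877839*(-1/1640510) + (-231)²*(1/2404155))) = -813229*(-792484377571/1444686 + (-877839/1640510 + 53361*(1/2404155))) = -813229*(-792484377571/1444686 + (-877839/1640510 + 17787/801385)) = -813229*(-792484377571/1444686 - 134861451129/262936021270) = -813229*(-52093220997400388171416/94964997206117805) = 42363718018494920272252462264/94964997206117805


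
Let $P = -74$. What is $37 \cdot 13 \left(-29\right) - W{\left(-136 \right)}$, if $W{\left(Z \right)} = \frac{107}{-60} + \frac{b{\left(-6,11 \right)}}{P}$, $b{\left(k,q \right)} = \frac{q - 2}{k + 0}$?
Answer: $- \frac{15481433}{1110} \approx -13947.0$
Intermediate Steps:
$b{\left(k,q \right)} = \frac{-2 + q}{k}$
$W{\left(Z \right)} = - \frac{1957}{1110}$ ($W{\left(Z \right)} = \frac{107}{-60} + \frac{\frac{1}{-6} \left(-2 + 11\right)}{-74} = 107 \left(- \frac{1}{60}\right) + \left(- \frac{1}{6}\right) 9 \left(- \frac{1}{74}\right) = - \frac{107}{60} - - \frac{3}{148} = - \frac{107}{60} + \frac{3}{148} = - \frac{1957}{1110}$)
$37 \cdot 13 \left(-29\right) - W{\left(-136 \right)} = 37 \cdot 13 \left(-29\right) - - \frac{1957}{1110} = 481 \left(-29\right) + \frac{1957}{1110} = -13949 + \frac{1957}{1110} = - \frac{15481433}{1110}$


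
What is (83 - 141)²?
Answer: 3364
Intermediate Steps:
(83 - 141)² = (-58)² = 3364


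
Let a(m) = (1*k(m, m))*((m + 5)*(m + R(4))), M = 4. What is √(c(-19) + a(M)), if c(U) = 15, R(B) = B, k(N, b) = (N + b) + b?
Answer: √879 ≈ 29.648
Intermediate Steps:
k(N, b) = N + 2*b
a(m) = 3*m*(4 + m)*(5 + m) (a(m) = (1*(m + 2*m))*((m + 5)*(m + 4)) = (1*(3*m))*((5 + m)*(4 + m)) = (3*m)*((4 + m)*(5 + m)) = 3*m*(4 + m)*(5 + m))
√(c(-19) + a(M)) = √(15 + 3*4*(20 + 4² + 9*4)) = √(15 + 3*4*(20 + 16 + 36)) = √(15 + 3*4*72) = √(15 + 864) = √879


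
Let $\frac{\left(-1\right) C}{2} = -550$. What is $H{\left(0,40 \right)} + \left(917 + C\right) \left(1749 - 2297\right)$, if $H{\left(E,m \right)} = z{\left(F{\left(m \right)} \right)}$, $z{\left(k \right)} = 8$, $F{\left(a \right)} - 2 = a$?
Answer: $-1105308$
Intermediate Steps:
$C = 1100$ ($C = \left(-2\right) \left(-550\right) = 1100$)
$F{\left(a \right)} = 2 + a$
$H{\left(E,m \right)} = 8$
$H{\left(0,40 \right)} + \left(917 + C\right) \left(1749 - 2297\right) = 8 + \left(917 + 1100\right) \left(1749 - 2297\right) = 8 + 2017 \left(-548\right) = 8 - 1105316 = -1105308$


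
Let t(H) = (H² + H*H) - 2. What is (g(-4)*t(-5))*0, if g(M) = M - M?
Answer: 0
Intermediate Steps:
g(M) = 0
t(H) = -2 + 2*H² (t(H) = (H² + H²) - 2 = 2*H² - 2 = -2 + 2*H²)
(g(-4)*t(-5))*0 = (0*(-2 + 2*(-5)²))*0 = (0*(-2 + 2*25))*0 = (0*(-2 + 50))*0 = (0*48)*0 = 0*0 = 0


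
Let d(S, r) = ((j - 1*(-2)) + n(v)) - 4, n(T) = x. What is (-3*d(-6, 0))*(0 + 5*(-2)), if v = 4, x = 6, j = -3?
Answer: 30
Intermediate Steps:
n(T) = 6
d(S, r) = 1 (d(S, r) = ((-3 - 1*(-2)) + 6) - 4 = ((-3 + 2) + 6) - 4 = (-1 + 6) - 4 = 5 - 4 = 1)
(-3*d(-6, 0))*(0 + 5*(-2)) = (-3*1)*(0 + 5*(-2)) = -3*(0 - 10) = -3*(-10) = 30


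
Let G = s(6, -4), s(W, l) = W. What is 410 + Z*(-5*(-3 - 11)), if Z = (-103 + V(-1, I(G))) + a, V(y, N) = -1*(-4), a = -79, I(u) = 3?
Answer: -12050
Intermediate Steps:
G = 6
V(y, N) = 4
Z = -178 (Z = (-103 + 4) - 79 = -99 - 79 = -178)
410 + Z*(-5*(-3 - 11)) = 410 - (-890)*(-3 - 11) = 410 - (-890)*(-14) = 410 - 178*70 = 410 - 12460 = -12050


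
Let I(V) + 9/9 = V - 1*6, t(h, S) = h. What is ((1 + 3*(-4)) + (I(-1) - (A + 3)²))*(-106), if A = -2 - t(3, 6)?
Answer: 2438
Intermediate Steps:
A = -5 (A = -2 - 1*3 = -2 - 3 = -5)
I(V) = -7 + V (I(V) = -1 + (V - 1*6) = -1 + (V - 6) = -1 + (-6 + V) = -7 + V)
((1 + 3*(-4)) + (I(-1) - (A + 3)²))*(-106) = ((1 + 3*(-4)) + ((-7 - 1) - (-5 + 3)²))*(-106) = ((1 - 12) + (-8 - 1*(-2)²))*(-106) = (-11 + (-8 - 1*4))*(-106) = (-11 + (-8 - 4))*(-106) = (-11 - 12)*(-106) = -23*(-106) = 2438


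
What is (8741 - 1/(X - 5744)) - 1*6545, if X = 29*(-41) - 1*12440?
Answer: 42543109/19373 ≈ 2196.0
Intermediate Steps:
X = -13629 (X = -1189 - 12440 = -13629)
(8741 - 1/(X - 5744)) - 1*6545 = (8741 - 1/(-13629 - 5744)) - 1*6545 = (8741 - 1/(-19373)) - 6545 = (8741 - 1*(-1/19373)) - 6545 = (8741 + 1/19373) - 6545 = 169339394/19373 - 6545 = 42543109/19373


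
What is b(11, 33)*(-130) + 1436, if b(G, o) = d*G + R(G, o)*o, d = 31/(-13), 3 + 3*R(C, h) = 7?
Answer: -874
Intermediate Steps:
R(C, h) = 4/3 (R(C, h) = -1 + (1/3)*7 = -1 + 7/3 = 4/3)
d = -31/13 (d = 31*(-1/13) = -31/13 ≈ -2.3846)
b(G, o) = -31*G/13 + 4*o/3
b(11, 33)*(-130) + 1436 = (-31/13*11 + (4/3)*33)*(-130) + 1436 = (-341/13 + 44)*(-130) + 1436 = (231/13)*(-130) + 1436 = -2310 + 1436 = -874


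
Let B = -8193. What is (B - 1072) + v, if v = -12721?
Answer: -21986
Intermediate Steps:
(B - 1072) + v = (-8193 - 1072) - 12721 = -9265 - 12721 = -21986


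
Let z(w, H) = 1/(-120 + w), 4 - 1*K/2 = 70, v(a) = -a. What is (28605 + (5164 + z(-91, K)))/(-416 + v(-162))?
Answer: -3562629/26797 ≈ -132.95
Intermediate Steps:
K = -132 (K = 8 - 2*70 = 8 - 140 = -132)
(28605 + (5164 + z(-91, K)))/(-416 + v(-162)) = (28605 + (5164 + 1/(-120 - 91)))/(-416 - 1*(-162)) = (28605 + (5164 + 1/(-211)))/(-416 + 162) = (28605 + (5164 - 1/211))/(-254) = (28605 + 1089603/211)*(-1/254) = (7125258/211)*(-1/254) = -3562629/26797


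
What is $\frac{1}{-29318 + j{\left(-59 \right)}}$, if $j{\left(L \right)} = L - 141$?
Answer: $- \frac{1}{29518} \approx -3.3878 \cdot 10^{-5}$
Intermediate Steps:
$j{\left(L \right)} = -141 + L$ ($j{\left(L \right)} = L - 141 = -141 + L$)
$\frac{1}{-29318 + j{\left(-59 \right)}} = \frac{1}{-29318 - 200} = \frac{1}{-29518} = - \frac{1}{29518}$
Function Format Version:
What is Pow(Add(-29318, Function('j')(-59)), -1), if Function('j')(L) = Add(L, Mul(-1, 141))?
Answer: Rational(-1, 29518) ≈ -3.3878e-5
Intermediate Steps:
Function('j')(L) = Add(-141, L) (Function('j')(L) = Add(L, -141) = Add(-141, L))
Pow(Add(-29318, Function('j')(-59)), -1) = Pow(Add(-29318, Add(-141, -59)), -1) = Pow(Add(-29318, -200), -1) = Pow(-29518, -1) = Rational(-1, 29518)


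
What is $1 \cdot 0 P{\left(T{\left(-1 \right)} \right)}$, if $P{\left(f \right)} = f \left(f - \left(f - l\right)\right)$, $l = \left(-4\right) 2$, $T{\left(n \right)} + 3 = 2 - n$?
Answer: $0$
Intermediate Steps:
$T{\left(n \right)} = -1 - n$ ($T{\left(n \right)} = -3 - \left(-2 + n\right) = -1 - n$)
$l = -8$
$P{\left(f \right)} = - 8 f$ ($P{\left(f \right)} = f \left(f - \left(8 + f\right)\right) = f \left(-8\right) = - 8 f$)
$1 \cdot 0 P{\left(T{\left(-1 \right)} \right)} = 1 \cdot 0 \left(- 8 \left(-1 - -1\right)\right) = 0 \left(- 8 \left(-1 + 1\right)\right) = 0 \left(\left(-8\right) 0\right) = 0 \cdot 0 = 0$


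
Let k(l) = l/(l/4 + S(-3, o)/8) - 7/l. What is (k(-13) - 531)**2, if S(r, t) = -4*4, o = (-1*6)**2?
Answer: 20776339600/74529 ≈ 2.7877e+5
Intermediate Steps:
o = 36 (o = (-6)**2 = 36)
S(r, t) = -16
k(l) = -7/l + l/(-2 + l/4) (k(l) = l/(l/4 - 16/8) - 7/l = l/(l*(1/4) - 16*1/8) - 7/l = l/(l/4 - 2) - 7/l = l/(-2 + l/4) - 7/l = -7/l + l/(-2 + l/4))
(k(-13) - 531)**2 = ((56 - 7*(-13) + 4*(-13)**2)/((-13)*(-8 - 13)) - 531)**2 = (-1/13*(56 + 91 + 4*169)/(-21) - 531)**2 = (-1/13*(-1/21)*(56 + 91 + 676) - 531)**2 = (-1/13*(-1/21)*823 - 531)**2 = (823/273 - 531)**2 = (-144140/273)**2 = 20776339600/74529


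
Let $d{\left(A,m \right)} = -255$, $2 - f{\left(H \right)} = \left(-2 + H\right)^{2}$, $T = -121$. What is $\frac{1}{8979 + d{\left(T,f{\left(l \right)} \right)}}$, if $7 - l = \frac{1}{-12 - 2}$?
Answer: $\frac{1}{8724} \approx 0.00011463$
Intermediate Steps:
$l = \frac{99}{14}$ ($l = 7 - \frac{1}{-12 - 2} = 7 - \frac{1}{-14} = 7 - - \frac{1}{14} = 7 + \frac{1}{14} = \frac{99}{14} \approx 7.0714$)
$f{\left(H \right)} = 2 - \left(-2 + H\right)^{2}$
$\frac{1}{8979 + d{\left(T,f{\left(l \right)} \right)}} = \frac{1}{8979 - 255} = \frac{1}{8724}$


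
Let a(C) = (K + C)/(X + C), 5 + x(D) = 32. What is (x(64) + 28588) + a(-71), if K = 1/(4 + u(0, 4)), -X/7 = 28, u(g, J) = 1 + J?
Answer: 68762483/2403 ≈ 28615.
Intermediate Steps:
X = -196 (X = -7*28 = -196)
K = ⅑ (K = 1/(4 + (1 + 4)) = 1/(4 + 5) = 1/9 = ⅑ ≈ 0.11111)
x(D) = 27 (x(D) = -5 + 32 = 27)
a(C) = (⅑ + C)/(-196 + C)
(x(64) + 28588) + a(-71) = (27 + 28588) + (⅑ - 71)/(-196 - 71) = 28615 - 638/9/(-267) = 28615 - 1/267*(-638/9) = 28615 + 638/2403 = 68762483/2403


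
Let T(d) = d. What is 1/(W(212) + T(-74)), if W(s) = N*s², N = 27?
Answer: 1/1213414 ≈ 8.2412e-7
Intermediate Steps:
W(s) = 27*s²
1/(W(212) + T(-74)) = 1/(27*212² - 74) = 1/(27*44944 - 74) = 1/(1213488 - 74) = 1/1213414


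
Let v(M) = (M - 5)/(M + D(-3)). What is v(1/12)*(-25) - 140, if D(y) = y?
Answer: -1275/7 ≈ -182.14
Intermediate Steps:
v(M) = (-5 + M)/(-3 + M) (v(M) = (M - 5)/(M - 3) = (-5 + M)/(-3 + M))
v(1/12)*(-25) - 140 = ((-5 + 1/12)/(-3 + 1/12))*(-25) - 140 = (-59/12/(-35/12))*(-25) - 140 = -12/35*(-59/12)*(-25) - 140 = (59/35)*(-25) - 140 = -295/7 - 140 = -1275/7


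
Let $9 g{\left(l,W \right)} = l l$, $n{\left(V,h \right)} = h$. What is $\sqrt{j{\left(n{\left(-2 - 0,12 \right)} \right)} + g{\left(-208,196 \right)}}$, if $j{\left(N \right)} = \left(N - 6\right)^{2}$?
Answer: $\frac{2 \sqrt{10897}}{3} \approx 69.592$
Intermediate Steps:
$j{\left(N \right)} = \left(-6 + N\right)^{2}$
$g{\left(l,W \right)} = \frac{l^{2}}{9}$ ($g{\left(l,W \right)} = \frac{l l}{9} = \frac{l^{2}}{9}$)
$\sqrt{j{\left(n{\left(-2 - 0,12 \right)} \right)} + g{\left(-208,196 \right)}} = \sqrt{\left(-6 + 12\right)^{2} + \frac{\left(-208\right)^{2}}{9}} = \sqrt{6^{2} + \frac{1}{9} \cdot 43264} = \sqrt{36 + \frac{43264}{9}} = \sqrt{\frac{43588}{9}} = \frac{2 \sqrt{10897}}{3}$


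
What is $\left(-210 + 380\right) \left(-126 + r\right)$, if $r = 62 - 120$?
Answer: $-31280$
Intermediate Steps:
$r = -58$
$\left(-210 + 380\right) \left(-126 + r\right) = \left(-210 + 380\right) \left(-126 - 58\right) = 170 \left(-184\right) = -31280$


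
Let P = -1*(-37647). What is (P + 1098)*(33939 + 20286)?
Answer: 2100947625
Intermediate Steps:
P = 37647
(P + 1098)*(33939 + 20286) = (37647 + 1098)*(33939 + 20286) = 38745*54225 = 2100947625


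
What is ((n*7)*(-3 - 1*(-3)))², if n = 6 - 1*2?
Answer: 0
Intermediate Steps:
n = 4 (n = 6 - 2 = 4)
((n*7)*(-3 - 1*(-3)))² = ((4*7)*(-3 - 1*(-3)))² = (28*(-3 + 3))² = (28*0)² = 0² = 0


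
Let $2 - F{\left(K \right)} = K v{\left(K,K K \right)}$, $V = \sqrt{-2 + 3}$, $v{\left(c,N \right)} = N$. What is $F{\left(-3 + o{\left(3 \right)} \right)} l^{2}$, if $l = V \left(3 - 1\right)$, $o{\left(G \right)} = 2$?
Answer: $12$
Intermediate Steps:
$V = 1$ ($V = \sqrt{1} = 1$)
$l = 2$ ($l = 1 \left(3 - 1\right) = 1 \cdot 2 = 2$)
$F{\left(K \right)} = 2 - K^{3}$ ($F{\left(K \right)} = 2 - K K K = 2 - K K^{2} = 2 - K^{3}$)
$F{\left(-3 + o{\left(3 \right)} \right)} l^{2} = \left(2 - \left(-3 + 2\right)^{3}\right) 2^{2} = \left(2 - \left(-1\right)^{3}\right) 4 = \left(2 - -1\right) 4 = \left(2 + 1\right) 4 = 3 \cdot 4 = 12$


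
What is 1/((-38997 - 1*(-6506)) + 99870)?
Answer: 1/67379 ≈ 1.4841e-5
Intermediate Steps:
1/((-38997 - 1*(-6506)) + 99870) = 1/((-38997 + 6506) + 99870) = 1/(-32491 + 99870) = 1/67379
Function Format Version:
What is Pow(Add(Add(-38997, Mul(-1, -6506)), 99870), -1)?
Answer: Rational(1, 67379) ≈ 1.4841e-5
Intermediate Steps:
Pow(Add(Add(-38997, Mul(-1, -6506)), 99870), -1) = Pow(Add(Add(-38997, 6506), 99870), -1) = Pow(Add(-32491, 99870), -1) = Pow(67379, -1) = Rational(1, 67379)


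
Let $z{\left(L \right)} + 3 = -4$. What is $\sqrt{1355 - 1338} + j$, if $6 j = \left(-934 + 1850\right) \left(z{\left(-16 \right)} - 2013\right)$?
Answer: $- \frac{925160}{3} + \sqrt{17} \approx -3.0838 \cdot 10^{5}$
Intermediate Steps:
$z{\left(L \right)} = -7$ ($z{\left(L \right)} = -3 - 4 = -7$)
$j = - \frac{925160}{3}$ ($j = \frac{\left(-934 + 1850\right) \left(-7 - 2013\right)}{6} = \frac{916 \left(-2020\right)}{6} = \frac{1}{6} \left(-1850320\right) = - \frac{925160}{3} \approx -3.0839 \cdot 10^{5}$)
$\sqrt{1355 - 1338} + j = \sqrt{1355 - 1338} - \frac{925160}{3} = \sqrt{17} - \frac{925160}{3} = - \frac{925160}{3} + \sqrt{17}$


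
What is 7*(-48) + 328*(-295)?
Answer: -97096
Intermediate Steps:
7*(-48) + 328*(-295) = -336 - 96760 = -97096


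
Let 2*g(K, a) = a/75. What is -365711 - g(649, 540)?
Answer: -1828573/5 ≈ -3.6571e+5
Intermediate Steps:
g(K, a) = a/150 (g(K, a) = (a/75)/2 = a/150)
-365711 - g(649, 540) = -365711 - 540/150 = -365711 - 1*18/5 = -365711 - 18/5 = -1828573/5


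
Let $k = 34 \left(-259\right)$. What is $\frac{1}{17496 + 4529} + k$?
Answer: $- \frac{193952149}{22025} \approx -8806.0$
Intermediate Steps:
$k = -8806$
$\frac{1}{17496 + 4529} + k = \frac{1}{17496 + 4529} - 8806 = \frac{1}{22025} - 8806 = - \frac{193952149}{22025}$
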